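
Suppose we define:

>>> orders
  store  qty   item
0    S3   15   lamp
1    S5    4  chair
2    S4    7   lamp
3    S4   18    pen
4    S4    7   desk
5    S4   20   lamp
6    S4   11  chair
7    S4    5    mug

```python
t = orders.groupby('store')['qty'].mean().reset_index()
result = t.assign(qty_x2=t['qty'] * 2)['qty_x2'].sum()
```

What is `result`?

group by store, mean of qty:
store
S3    15.000000
S4    11.333333
S5     4.000000
Name: qty, dtype: float64
reset_index():
  store        qty
0    S3  15.000000
1    S4  11.333333
2    S5   4.000000
add column qty_x2 = t['qty'] * 2:
  store        qty     qty_x2
0    S3  15.000000  30.000000
1    S4  11.333333  22.666667
2    S5   4.000000   8.000000
Finally, sum of column 'qty_x2' = 60.6666666667.

60.6666666667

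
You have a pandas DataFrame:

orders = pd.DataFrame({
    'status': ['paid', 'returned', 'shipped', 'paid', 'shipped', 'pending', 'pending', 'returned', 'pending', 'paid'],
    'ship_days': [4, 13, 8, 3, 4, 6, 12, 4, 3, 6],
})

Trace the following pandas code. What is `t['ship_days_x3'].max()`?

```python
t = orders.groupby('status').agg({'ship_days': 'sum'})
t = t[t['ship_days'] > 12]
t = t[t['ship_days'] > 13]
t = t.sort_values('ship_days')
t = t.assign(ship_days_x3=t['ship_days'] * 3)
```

group by status, sum of ship_days:
          ship_days
status             
paid             13
pending          21
returned         17
shipped          12
filter rows where ship_days > 12:
          ship_days
status             
paid             13
pending          21
returned         17
filter rows where ship_days > 13:
          ship_days
status             
pending          21
returned         17
sort by ship_days:
          ship_days
status             
returned         17
pending          21
add column ship_days_x3 = t['ship_days'] * 3:
          ship_days  ship_days_x3
status                           
returned         17            51
pending          21            63
Taking the max of column 'ship_days_x3' gives 63.

63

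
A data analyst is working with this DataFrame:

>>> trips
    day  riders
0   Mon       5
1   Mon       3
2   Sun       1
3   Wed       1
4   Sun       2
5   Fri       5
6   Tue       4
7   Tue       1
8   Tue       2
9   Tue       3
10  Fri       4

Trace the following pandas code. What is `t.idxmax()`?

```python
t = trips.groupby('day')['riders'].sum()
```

Tue

group by day, sum of riders:
day
Fri     9
Mon     8
Sun     3
Tue    10
Wed     1
Name: riders, dtype: int64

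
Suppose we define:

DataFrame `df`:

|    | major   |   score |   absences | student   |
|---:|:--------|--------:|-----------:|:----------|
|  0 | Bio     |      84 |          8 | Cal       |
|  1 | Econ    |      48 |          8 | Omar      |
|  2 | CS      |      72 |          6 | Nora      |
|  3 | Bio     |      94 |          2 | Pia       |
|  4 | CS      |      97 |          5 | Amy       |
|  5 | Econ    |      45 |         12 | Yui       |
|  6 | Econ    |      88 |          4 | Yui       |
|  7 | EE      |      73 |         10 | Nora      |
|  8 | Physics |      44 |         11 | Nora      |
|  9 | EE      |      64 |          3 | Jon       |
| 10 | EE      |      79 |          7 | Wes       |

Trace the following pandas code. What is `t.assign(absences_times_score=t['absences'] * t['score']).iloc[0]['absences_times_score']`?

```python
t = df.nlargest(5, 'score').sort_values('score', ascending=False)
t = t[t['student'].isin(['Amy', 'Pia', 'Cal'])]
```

take 5 rows with largest score:
   major  score  absences student
4     CS     97         5     Amy
3    Bio     94         2     Pia
6   Econ     88         4     Yui
0    Bio     84         8     Cal
10    EE     79         7     Wes
sort by score descending:
   major  score  absences student
4     CS     97         5     Amy
3    Bio     94         2     Pia
6   Econ     88         4     Yui
0    Bio     84         8     Cal
10    EE     79         7     Wes
filter rows where student in ['Amy', 'Pia', 'Cal']:
  major  score  absences student
4    CS     97         5     Amy
3   Bio     94         2     Pia
0   Bio     84         8     Cal
add column absences_times_score = t['absences'] * t['score']:
  major  score  absences student  absences_times_score
4    CS     97         5     Amy                   485
3   Bio     94         2     Pia                   188
0   Bio     84         8     Cal                   672

485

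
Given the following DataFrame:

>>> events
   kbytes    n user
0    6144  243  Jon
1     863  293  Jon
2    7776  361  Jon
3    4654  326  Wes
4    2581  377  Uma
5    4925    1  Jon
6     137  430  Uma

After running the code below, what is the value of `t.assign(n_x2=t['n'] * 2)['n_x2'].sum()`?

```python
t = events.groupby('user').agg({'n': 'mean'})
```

group by user, mean of n:
          n
user       
Jon   224.5
Uma   403.5
Wes   326.0
add column n_x2 = t['n'] * 2:
          n   n_x2
user              
Jon   224.5  449.0
Uma   403.5  807.0
Wes   326.0  652.0
Taking the sum of column 'n_x2' gives 1908.0.

1908.0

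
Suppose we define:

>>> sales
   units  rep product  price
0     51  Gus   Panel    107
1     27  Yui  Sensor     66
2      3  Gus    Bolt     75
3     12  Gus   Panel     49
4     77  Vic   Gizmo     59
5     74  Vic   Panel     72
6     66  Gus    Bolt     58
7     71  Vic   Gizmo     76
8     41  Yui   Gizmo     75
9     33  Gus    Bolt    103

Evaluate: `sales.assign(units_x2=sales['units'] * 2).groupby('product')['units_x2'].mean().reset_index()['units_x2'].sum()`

add column units_x2 = sales['units'] * 2:
   units  rep product  price  units_x2
0     51  Gus   Panel    107       102
1     27  Yui  Sensor     66        54
2      3  Gus    Bolt     75         6
3     12  Gus   Panel     49        24
4     77  Vic   Gizmo     59       154
5     74  Vic   Panel     72       148
6     66  Gus    Bolt     58       132
7     71  Vic   Gizmo     76       142
8     41  Yui   Gizmo     75        82
9     33  Gus    Bolt    103        66
group by product, mean of units_x2:
product
Bolt       68.000000
Gizmo     126.000000
Panel      91.333333
Sensor     54.000000
Name: units_x2, dtype: float64
reset_index():
  product    units_x2
0    Bolt   68.000000
1   Gizmo  126.000000
2   Panel   91.333333
3  Sensor   54.000000

339.333333333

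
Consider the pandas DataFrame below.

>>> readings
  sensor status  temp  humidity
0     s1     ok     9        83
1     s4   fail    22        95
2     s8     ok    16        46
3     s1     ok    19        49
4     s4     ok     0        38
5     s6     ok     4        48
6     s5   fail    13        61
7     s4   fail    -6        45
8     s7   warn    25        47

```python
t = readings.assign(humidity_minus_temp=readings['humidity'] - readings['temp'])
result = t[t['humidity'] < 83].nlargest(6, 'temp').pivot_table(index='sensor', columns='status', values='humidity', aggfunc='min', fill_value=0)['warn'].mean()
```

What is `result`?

add column humidity_minus_temp = readings['humidity'] - readings['temp']:
  sensor status  temp  humidity  humidity_minus_temp
0     s1     ok     9        83                   74
1     s4   fail    22        95                   73
2     s8     ok    16        46                   30
3     s1     ok    19        49                   30
4     s4     ok     0        38                   38
5     s6     ok     4        48                   44
6     s5   fail    13        61                   48
7     s4   fail    -6        45                   51
8     s7   warn    25        47                   22
filter rows where humidity < 83:
  sensor status  temp  humidity  humidity_minus_temp
2     s8     ok    16        46                   30
3     s1     ok    19        49                   30
4     s4     ok     0        38                   38
5     s6     ok     4        48                   44
6     s5   fail    13        61                   48
7     s4   fail    -6        45                   51
8     s7   warn    25        47                   22
take 6 rows with largest temp:
  sensor status  temp  humidity  humidity_minus_temp
8     s7   warn    25        47                   22
3     s1     ok    19        49                   30
2     s8     ok    16        46                   30
6     s5   fail    13        61                   48
5     s6     ok     4        48                   44
4     s4     ok     0        38                   38
pivot: rows=sensor, cols=status, min(humidity):
status  fail  ok  warn
sensor                
s1         0  49     0
s4         0  38     0
s5        61   0     0
s6         0  48     0
s7         0   0    47
s8         0  46     0
So mean() = 7.83333333333.

7.83333333333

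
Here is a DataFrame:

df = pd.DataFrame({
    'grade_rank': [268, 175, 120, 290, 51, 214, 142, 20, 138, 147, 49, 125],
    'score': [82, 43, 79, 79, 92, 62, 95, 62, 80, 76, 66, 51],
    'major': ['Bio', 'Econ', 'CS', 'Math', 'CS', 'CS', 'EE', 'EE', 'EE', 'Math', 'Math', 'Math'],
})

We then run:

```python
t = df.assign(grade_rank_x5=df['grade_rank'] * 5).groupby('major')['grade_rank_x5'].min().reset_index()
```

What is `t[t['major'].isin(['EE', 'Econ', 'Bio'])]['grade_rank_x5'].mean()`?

add column grade_rank_x5 = df['grade_rank'] * 5:
    grade_rank  score major  grade_rank_x5
0          268     82   Bio           1340
1          175     43  Econ            875
2          120     79    CS            600
3          290     79  Math           1450
4           51     92    CS            255
5          214     62    CS           1070
6          142     95    EE            710
7           20     62    EE            100
8          138     80    EE            690
9          147     76  Math            735
10          49     66  Math            245
11         125     51  Math            625
group by major, min of grade_rank_x5:
major
Bio     1340
CS       255
EE       100
Econ     875
Math     245
Name: grade_rank_x5, dtype: int64
reset_index():
  major  grade_rank_x5
0   Bio           1340
1    CS            255
2    EE            100
3  Econ            875
4  Math            245
filter rows where major in ['EE', 'Econ', 'Bio']:
  major  grade_rank_x5
0   Bio           1340
2    EE            100
3  Econ            875

771.666666667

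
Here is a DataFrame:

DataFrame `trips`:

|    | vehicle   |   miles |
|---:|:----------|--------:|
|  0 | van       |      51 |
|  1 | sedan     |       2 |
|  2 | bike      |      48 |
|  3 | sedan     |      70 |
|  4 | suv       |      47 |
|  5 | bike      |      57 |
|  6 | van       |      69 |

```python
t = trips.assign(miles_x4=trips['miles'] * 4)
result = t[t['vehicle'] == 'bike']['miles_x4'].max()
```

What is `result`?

add column miles_x4 = trips['miles'] * 4:
  vehicle  miles  miles_x4
0     van     51       204
1   sedan      2         8
2    bike     48       192
3   sedan     70       280
4     suv     47       188
5    bike     57       228
6     van     69       276
filter rows where vehicle == 'bike':
  vehicle  miles  miles_x4
2    bike     48       192
5    bike     57       228
Then the max of column 'miles_x4': 228

228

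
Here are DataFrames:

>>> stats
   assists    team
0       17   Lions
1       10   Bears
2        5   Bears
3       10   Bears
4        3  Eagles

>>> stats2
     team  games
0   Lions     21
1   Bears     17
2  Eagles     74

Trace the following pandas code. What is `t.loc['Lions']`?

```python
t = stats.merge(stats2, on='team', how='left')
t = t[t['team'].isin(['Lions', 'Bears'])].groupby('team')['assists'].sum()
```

merge on 'team' (how='left') → 5 rows:
   assists    team  games
0       17   Lions     21
1       10   Bears     17
2        5   Bears     17
3       10   Bears     17
4        3  Eagles     74
filter rows where team in ['Lions', 'Bears']:
   assists   team  games
0       17  Lions     21
1       10  Bears     17
2        5  Bears     17
3       10  Bears     17
group by team, sum of assists:
team
Bears    25
Lions    17
Name: assists, dtype: int64
Reading off the value at index 'Lions', we get 17.

17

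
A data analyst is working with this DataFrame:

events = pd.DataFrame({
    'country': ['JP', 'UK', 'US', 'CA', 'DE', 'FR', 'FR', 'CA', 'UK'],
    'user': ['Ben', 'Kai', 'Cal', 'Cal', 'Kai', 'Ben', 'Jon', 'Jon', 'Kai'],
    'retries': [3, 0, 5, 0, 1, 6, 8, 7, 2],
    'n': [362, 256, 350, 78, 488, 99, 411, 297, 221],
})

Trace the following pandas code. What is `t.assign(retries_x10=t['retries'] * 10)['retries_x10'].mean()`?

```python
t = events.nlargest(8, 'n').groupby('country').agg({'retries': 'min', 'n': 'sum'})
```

36.6666666667

take 8 rows with largest n:
  country user  retries    n
4      DE  Kai        1  488
6      FR  Jon        8  411
0      JP  Ben        3  362
2      US  Cal        5  350
7      CA  Jon        7  297
1      UK  Kai        0  256
8      UK  Kai        2  221
5      FR  Ben        6   99
group by country: min(retries), sum(n):
         retries    n
country              
CA             7  297
DE             1  488
FR             6  510
JP             3  362
UK             0  477
US             5  350
add column retries_x10 = t['retries'] * 10:
         retries    n  retries_x10
country                           
CA             7  297           70
DE             1  488           10
FR             6  510           60
JP             3  362           30
UK             0  477            0
US             5  350           50
Finally, mean of column 'retries_x10' = 36.6666666667.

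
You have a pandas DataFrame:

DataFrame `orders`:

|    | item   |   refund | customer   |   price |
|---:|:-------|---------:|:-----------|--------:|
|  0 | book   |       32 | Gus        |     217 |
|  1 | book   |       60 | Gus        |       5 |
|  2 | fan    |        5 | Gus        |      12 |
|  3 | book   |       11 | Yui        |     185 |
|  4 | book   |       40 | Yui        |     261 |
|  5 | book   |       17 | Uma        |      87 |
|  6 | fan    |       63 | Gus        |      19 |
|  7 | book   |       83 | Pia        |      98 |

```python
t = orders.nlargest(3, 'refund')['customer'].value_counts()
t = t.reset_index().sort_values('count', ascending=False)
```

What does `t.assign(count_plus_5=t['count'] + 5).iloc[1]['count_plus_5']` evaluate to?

6

take 3 rows with largest refund:
   item  refund customer  price
7  book      83      Pia     98
6   fan      63      Gus     19
1  book      60      Gus      5
value_counts of customer:
customer
Gus    2
Pia    1
Name: count, dtype: int64
reset_index():
  customer  count
0      Gus      2
1      Pia      1
sort by count descending:
  customer  count
0      Gus      2
1      Pia      1
add column count_plus_5 = t['count'] + 5:
  customer  count  count_plus_5
0      Gus      2             7
1      Pia      1             6
So iloc[1]['count_plus_5'] = 6.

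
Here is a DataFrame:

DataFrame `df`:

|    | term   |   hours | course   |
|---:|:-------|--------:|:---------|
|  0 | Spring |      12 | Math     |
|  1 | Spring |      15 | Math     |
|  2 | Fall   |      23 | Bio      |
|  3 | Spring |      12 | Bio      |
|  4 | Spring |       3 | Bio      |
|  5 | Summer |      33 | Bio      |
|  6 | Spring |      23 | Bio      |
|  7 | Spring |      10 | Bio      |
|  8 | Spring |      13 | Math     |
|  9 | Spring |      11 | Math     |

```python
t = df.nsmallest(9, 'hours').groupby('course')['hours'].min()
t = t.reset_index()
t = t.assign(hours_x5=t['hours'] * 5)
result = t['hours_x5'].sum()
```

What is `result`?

take 9 rows with smallest hours:
     term  hours course
4  Spring      3    Bio
7  Spring     10    Bio
9  Spring     11   Math
0  Spring     12   Math
3  Spring     12    Bio
8  Spring     13   Math
1  Spring     15   Math
2    Fall     23    Bio
6  Spring     23    Bio
group by course, min of hours:
course
Bio      3
Math    11
Name: hours, dtype: int64
reset_index():
  course  hours
0    Bio      3
1   Math     11
add column hours_x5 = t['hours'] * 5:
  course  hours  hours_x5
0    Bio      3        15
1   Math     11        55

70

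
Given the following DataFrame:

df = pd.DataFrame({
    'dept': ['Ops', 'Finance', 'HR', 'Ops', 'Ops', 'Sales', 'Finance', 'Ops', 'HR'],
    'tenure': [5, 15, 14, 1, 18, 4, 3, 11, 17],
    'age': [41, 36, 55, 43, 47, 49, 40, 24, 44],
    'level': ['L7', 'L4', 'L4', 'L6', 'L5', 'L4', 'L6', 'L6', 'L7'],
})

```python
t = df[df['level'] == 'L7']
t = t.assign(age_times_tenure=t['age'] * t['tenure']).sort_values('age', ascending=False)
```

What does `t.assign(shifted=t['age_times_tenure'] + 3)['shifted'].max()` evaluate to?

751

filter rows where level == 'L7':
  dept  tenure  age level
0  Ops       5   41    L7
8   HR      17   44    L7
add column age_times_tenure = t['age'] * t['tenure']:
  dept  tenure  age level  age_times_tenure
0  Ops       5   41    L7               205
8   HR      17   44    L7               748
sort by age descending:
  dept  tenure  age level  age_times_tenure
8   HR      17   44    L7               748
0  Ops       5   41    L7               205
add column shifted = t['age_times_tenure'] + 3:
  dept  tenure  age level  age_times_tenure  shifted
8   HR      17   44    L7               748      751
0  Ops       5   41    L7               205      208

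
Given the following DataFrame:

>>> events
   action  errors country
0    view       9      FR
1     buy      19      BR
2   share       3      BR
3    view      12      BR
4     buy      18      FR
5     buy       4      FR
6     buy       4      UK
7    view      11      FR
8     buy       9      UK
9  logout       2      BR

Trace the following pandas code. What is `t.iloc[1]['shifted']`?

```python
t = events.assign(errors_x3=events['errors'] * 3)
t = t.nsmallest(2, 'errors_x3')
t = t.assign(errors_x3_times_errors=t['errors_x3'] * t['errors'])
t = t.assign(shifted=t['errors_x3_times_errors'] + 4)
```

31

add column errors_x3 = events['errors'] * 3:
   action  errors country  errors_x3
0    view       9      FR         27
1     buy      19      BR         57
2   share       3      BR          9
3    view      12      BR         36
4     buy      18      FR         54
5     buy       4      FR         12
6     buy       4      UK         12
7    view      11      FR         33
8     buy       9      UK         27
9  logout       2      BR          6
take 2 rows with smallest errors_x3:
   action  errors country  errors_x3
9  logout       2      BR          6
2   share       3      BR          9
add column errors_x3_times_errors = t['errors_x3'] * t['errors']:
   action  errors country  errors_x3  errors_x3_times_errors
9  logout       2      BR          6                      12
2   share       3      BR          9                      27
add column shifted = t['errors_x3_times_errors'] + 4:
   action  errors country  errors_x3  errors_x3_times_errors  shifted
9  logout       2      BR          6                      12       16
2   share       3      BR          9                      27       31
So iloc[1]['shifted'] = 31.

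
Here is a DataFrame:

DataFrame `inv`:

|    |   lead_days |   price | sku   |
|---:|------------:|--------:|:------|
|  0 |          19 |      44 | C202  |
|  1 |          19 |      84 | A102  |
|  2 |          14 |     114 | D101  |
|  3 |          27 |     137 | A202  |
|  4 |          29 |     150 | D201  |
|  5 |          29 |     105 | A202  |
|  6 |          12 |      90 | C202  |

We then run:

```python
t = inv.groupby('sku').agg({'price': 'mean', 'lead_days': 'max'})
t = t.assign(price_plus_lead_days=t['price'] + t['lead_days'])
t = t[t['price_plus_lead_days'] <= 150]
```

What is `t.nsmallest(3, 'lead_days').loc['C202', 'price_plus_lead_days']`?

86.0

group by sku: mean(price), max(lead_days):
      price  lead_days
sku                   
A102   84.0         19
A202  121.0         29
C202   67.0         19
D101  114.0         14
D201  150.0         29
add column price_plus_lead_days = t['price'] + t['lead_days']:
      price  lead_days  price_plus_lead_days
sku                                         
A102   84.0         19                 103.0
A202  121.0         29                 150.0
C202   67.0         19                  86.0
D101  114.0         14                 128.0
D201  150.0         29                 179.0
filter rows where price_plus_lead_days <= 150:
      price  lead_days  price_plus_lead_days
sku                                         
A102   84.0         19                 103.0
A202  121.0         29                 150.0
C202   67.0         19                  86.0
D101  114.0         14                 128.0
take 3 rows with smallest lead_days:
      price  lead_days  price_plus_lead_days
sku                                         
D101  114.0         14                 128.0
A102   84.0         19                 103.0
C202   67.0         19                  86.0
value at row 'C202', column 'price_plus_lead_days' → 86.0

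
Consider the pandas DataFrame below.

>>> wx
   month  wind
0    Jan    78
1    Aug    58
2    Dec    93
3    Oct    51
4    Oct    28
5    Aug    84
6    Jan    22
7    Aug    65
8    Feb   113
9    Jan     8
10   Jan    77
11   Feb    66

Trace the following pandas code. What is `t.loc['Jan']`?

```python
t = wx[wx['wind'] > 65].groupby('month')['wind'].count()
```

filter rows where wind > 65:
   month  wind
0    Jan    78
2    Dec    93
5    Aug    84
8    Feb   113
10   Jan    77
11   Feb    66
group by month, count of wind:
month
Aug    1
Dec    1
Feb    2
Jan    2
Name: wind, dtype: int64
Taking the value at index 'Jan' gives 2.

2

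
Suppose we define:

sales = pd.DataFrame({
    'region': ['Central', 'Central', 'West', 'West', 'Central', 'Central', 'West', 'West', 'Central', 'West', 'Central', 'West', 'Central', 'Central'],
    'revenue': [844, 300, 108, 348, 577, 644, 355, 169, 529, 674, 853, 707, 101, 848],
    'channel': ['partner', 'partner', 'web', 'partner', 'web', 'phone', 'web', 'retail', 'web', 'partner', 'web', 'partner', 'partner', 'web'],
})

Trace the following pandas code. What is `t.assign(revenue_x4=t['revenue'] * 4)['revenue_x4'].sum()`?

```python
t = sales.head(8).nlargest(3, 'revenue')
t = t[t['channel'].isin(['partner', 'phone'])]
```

5952

take first 8 rows:
    region  revenue  channel
0  Central      844  partner
1  Central      300  partner
2     West      108      web
3     West      348  partner
4  Central      577      web
5  Central      644    phone
6     West      355      web
7     West      169   retail
take 3 rows with largest revenue:
    region  revenue  channel
0  Central      844  partner
5  Central      644    phone
4  Central      577      web
filter rows where channel in ['partner', 'phone']:
    region  revenue  channel
0  Central      844  partner
5  Central      644    phone
add column revenue_x4 = t['revenue'] * 4:
    region  revenue  channel  revenue_x4
0  Central      844  partner        3376
5  Central      644    phone        2576
Hence 5952.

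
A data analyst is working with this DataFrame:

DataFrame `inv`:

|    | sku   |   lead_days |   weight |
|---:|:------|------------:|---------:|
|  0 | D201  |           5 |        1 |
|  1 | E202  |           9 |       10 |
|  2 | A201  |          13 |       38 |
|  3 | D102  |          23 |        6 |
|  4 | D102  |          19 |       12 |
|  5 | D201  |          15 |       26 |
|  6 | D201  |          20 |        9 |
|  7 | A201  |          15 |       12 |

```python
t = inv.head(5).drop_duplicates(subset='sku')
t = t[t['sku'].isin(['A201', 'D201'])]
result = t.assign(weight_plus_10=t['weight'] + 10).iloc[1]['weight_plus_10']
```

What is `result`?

48

take first 5 rows:
    sku  lead_days  weight
0  D201          5       1
1  E202          9      10
2  A201         13      38
3  D102         23       6
4  D102         19      12
drop duplicate sku (keep=first):
    sku  lead_days  weight
0  D201          5       1
1  E202          9      10
2  A201         13      38
3  D102         23       6
filter rows where sku in ['A201', 'D201']:
    sku  lead_days  weight
0  D201          5       1
2  A201         13      38
add column weight_plus_10 = t['weight'] + 10:
    sku  lead_days  weight  weight_plus_10
0  D201          5       1              11
2  A201         13      38              48
Hence 48.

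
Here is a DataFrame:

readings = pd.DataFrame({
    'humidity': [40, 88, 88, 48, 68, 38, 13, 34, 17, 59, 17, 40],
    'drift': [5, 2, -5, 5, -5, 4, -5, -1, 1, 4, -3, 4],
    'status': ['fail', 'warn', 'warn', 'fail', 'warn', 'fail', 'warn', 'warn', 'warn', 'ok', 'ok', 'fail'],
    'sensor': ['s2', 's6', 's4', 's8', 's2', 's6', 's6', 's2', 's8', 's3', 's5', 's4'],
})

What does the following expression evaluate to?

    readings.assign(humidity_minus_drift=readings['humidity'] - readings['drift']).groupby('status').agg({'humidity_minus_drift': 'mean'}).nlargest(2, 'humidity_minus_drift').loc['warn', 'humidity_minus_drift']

53.5

add column humidity_minus_drift = readings['humidity'] - readings['drift']:
    humidity  drift status sensor  humidity_minus_drift
0         40      5   fail     s2                    35
1         88      2   warn     s6                    86
2         88     -5   warn     s4                    93
3         48      5   fail     s8                    43
4         68     -5   warn     s2                    73
5         38      4   fail     s6                    34
6         13     -5   warn     s6                    18
7         34     -1   warn     s2                    35
8         17      1   warn     s8                    16
9         59      4     ok     s3                    55
10        17     -3     ok     s5                    20
11        40      4   fail     s4                    36
group by status, mean of humidity_minus_drift:
        humidity_minus_drift
status                      
fail                    37.0
ok                      37.5
warn                    53.5
take 2 rows with largest humidity_minus_drift:
        humidity_minus_drift
status                      
warn                    53.5
ok                      37.5
Taking the value at row 'warn', column 'humidity_minus_drift' gives 53.5.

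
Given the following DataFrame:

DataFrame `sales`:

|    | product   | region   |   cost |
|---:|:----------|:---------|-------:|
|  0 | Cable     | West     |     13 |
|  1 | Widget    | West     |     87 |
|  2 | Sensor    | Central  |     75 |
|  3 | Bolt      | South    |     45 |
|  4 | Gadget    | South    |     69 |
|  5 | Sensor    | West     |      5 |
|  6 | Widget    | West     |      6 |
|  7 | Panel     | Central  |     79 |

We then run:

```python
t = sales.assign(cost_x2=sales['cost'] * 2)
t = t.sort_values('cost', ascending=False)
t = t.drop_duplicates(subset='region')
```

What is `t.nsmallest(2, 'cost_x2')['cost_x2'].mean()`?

add column cost_x2 = sales['cost'] * 2:
  product   region  cost  cost_x2
0   Cable     West    13       26
1  Widget     West    87      174
2  Sensor  Central    75      150
3    Bolt    South    45       90
4  Gadget    South    69      138
5  Sensor     West     5       10
6  Widget     West     6       12
7   Panel  Central    79      158
sort by cost descending:
  product   region  cost  cost_x2
1  Widget     West    87      174
7   Panel  Central    79      158
2  Sensor  Central    75      150
4  Gadget    South    69      138
3    Bolt    South    45       90
0   Cable     West    13       26
6  Widget     West     6       12
5  Sensor     West     5       10
drop duplicate region (keep=first):
  product   region  cost  cost_x2
1  Widget     West    87      174
7   Panel  Central    79      158
4  Gadget    South    69      138
take 2 rows with smallest cost_x2:
  product   region  cost  cost_x2
4  Gadget    South    69      138
7   Panel  Central    79      158
Reading off the mean of column 'cost_x2', we get 148.0.

148.0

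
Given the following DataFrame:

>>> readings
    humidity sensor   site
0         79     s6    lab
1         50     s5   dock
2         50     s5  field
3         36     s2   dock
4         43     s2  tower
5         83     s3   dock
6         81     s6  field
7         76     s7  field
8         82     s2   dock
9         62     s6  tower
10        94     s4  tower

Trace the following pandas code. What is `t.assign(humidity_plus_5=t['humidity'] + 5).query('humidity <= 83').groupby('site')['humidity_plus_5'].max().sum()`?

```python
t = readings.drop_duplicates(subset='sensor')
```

253

drop duplicate sensor (keep=first):
    humidity sensor   site
0         79     s6    lab
1         50     s5   dock
3         36     s2   dock
5         83     s3   dock
7         76     s7  field
10        94     s4  tower
add column humidity_plus_5 = t['humidity'] + 5:
    humidity sensor   site  humidity_plus_5
0         79     s6    lab               84
1         50     s5   dock               55
3         36     s2   dock               41
5         83     s3   dock               88
7         76     s7  field               81
10        94     s4  tower               99
filter rows where humidity <= 83:
   humidity sensor   site  humidity_plus_5
0        79     s6    lab               84
1        50     s5   dock               55
3        36     s2   dock               41
5        83     s3   dock               88
7        76     s7  field               81
group by site, max of humidity_plus_5:
site
dock     88
field    81
lab      84
Name: humidity_plus_5, dtype: int64
Then the sum of the resulting series: 253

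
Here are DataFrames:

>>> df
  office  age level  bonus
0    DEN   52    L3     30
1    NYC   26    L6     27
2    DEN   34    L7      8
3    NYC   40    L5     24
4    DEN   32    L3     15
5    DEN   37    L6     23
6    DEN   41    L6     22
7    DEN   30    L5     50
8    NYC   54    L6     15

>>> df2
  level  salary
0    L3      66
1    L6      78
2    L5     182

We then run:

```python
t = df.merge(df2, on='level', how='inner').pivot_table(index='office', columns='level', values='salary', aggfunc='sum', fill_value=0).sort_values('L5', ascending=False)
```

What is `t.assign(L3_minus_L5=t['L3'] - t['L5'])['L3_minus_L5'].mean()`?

merge on 'level' (how='inner') → 8 rows:
  office  age level  bonus  salary
0    DEN   52    L3     30      66
1    NYC   26    L6     27      78
2    NYC   40    L5     24     182
3    DEN   32    L3     15      66
4    DEN   37    L6     23      78
5    DEN   41    L6     22      78
6    DEN   30    L5     50     182
7    NYC   54    L6     15      78
pivot: rows=office, cols=level, sum(salary):
level    L3   L5   L6
office               
DEN     132  182  156
NYC       0  182  156
sort by L5 descending:
level    L3   L5   L6
office               
DEN     132  182  156
NYC       0  182  156
add column L3_minus_L5 = t['L3'] - t['L5']:
level    L3   L5   L6  L3_minus_L5
office                            
DEN     132  182  156          -50
NYC       0  182  156         -182
The mean of column 'L3_minus_L5' is -116.0.

-116.0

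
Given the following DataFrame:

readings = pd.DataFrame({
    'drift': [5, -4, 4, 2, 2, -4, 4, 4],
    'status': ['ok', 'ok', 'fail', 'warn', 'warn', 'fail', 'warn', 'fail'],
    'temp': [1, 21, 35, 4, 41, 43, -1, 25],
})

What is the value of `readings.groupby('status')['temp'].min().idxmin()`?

group by status, min of temp:
status
fail    25
ok       1
warn    -1
Name: temp, dtype: int64
Then the label with the smallest value: warn

warn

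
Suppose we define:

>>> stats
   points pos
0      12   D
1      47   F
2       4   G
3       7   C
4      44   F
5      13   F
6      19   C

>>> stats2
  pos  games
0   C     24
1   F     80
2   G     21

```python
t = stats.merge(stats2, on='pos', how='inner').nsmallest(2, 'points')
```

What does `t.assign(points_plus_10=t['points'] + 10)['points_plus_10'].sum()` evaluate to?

merge on 'pos' (how='inner') → 6 rows:
   points pos  games
0      47   F     80
1       4   G     21
2       7   C     24
3      44   F     80
4      13   F     80
5      19   C     24
take 2 rows with smallest points:
   points pos  games
1       4   G     21
2       7   C     24
add column points_plus_10 = t['points'] + 10:
   points pos  games  points_plus_10
1       4   G     21              14
2       7   C     24              17

31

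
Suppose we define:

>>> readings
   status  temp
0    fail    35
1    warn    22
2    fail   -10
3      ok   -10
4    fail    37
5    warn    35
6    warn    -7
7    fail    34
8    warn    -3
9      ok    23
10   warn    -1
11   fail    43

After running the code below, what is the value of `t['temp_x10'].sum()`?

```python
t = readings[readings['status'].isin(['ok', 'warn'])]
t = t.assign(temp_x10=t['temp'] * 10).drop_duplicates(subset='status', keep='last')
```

filter rows where status in ['ok', 'warn']:
   status  temp
1    warn    22
3      ok   -10
5    warn    35
6    warn    -7
8    warn    -3
9      ok    23
10   warn    -1
add column temp_x10 = t['temp'] * 10:
   status  temp  temp_x10
1    warn    22       220
3      ok   -10      -100
5    warn    35       350
6    warn    -7       -70
8    warn    -3       -30
9      ok    23       230
10   warn    -1       -10
drop duplicate status (keep=last):
   status  temp  temp_x10
9      ok    23       230
10   warn    -1       -10
Then the sum of column 'temp_x10': 220

220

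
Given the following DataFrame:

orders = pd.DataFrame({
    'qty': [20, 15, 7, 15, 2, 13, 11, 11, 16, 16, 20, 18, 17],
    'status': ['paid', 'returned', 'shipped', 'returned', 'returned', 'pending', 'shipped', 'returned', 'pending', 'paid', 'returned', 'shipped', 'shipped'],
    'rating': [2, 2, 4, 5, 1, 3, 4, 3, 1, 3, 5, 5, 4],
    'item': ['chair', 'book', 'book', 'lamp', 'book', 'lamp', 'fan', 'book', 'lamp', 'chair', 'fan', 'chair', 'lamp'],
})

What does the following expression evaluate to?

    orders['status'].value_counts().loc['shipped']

value_counts of status:
status
returned    5
shipped     4
paid        2
pending     2
Name: count, dtype: int64
So loc['shipped'] = 4.

4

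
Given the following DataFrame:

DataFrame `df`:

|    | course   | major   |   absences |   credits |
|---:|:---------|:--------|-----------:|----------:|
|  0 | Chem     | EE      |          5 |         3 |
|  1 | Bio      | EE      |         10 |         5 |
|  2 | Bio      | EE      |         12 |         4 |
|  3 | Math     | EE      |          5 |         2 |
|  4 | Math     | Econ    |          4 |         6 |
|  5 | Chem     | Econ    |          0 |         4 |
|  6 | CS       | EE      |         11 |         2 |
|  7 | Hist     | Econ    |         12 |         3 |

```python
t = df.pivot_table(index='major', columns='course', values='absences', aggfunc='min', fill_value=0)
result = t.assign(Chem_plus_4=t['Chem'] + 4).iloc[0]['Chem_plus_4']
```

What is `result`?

9

pivot: rows=major, cols=course, min(absences):
course  Bio  CS  Chem  Hist  Math
major                            
EE       10  11     5     0     5
Econ      0   0     0    12     4
add column Chem_plus_4 = t['Chem'] + 4:
course  Bio  CS  Chem  Hist  Math  Chem_plus_4
major                                         
EE       10  11     5     0     5            9
Econ      0   0     0    12     4            4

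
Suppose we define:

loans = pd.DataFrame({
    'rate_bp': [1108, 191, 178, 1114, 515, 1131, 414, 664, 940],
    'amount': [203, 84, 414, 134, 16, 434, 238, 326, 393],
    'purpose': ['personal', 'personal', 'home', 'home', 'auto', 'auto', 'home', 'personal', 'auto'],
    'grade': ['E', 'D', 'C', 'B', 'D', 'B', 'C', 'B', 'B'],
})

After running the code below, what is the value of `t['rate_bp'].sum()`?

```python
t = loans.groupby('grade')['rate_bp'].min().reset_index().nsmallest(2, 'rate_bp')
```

369

group by grade, min of rate_bp:
grade
B     664
C     178
D     191
E    1108
Name: rate_bp, dtype: int64
reset_index():
  grade  rate_bp
0     B      664
1     C      178
2     D      191
3     E     1108
take 2 rows with smallest rate_bp:
  grade  rate_bp
1     C      178
2     D      191
Finally, sum of column 'rate_bp' = 369.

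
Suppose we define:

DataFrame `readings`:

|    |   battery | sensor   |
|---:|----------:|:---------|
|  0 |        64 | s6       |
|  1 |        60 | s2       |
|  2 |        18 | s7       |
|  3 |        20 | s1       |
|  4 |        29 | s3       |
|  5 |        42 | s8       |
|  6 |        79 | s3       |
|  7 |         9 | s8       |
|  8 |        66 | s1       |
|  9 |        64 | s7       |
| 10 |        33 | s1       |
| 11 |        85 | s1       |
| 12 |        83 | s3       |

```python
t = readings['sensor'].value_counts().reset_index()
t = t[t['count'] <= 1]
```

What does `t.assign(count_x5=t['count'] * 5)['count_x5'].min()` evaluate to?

value_counts of sensor:
sensor
s1    4
s3    3
s7    2
s8    2
s6    1
s2    1
Name: count, dtype: int64
reset_index():
  sensor  count
0     s1      4
1     s3      3
2     s7      2
3     s8      2
4     s6      1
5     s2      1
filter rows where count <= 1:
  sensor  count
4     s6      1
5     s2      1
add column count_x5 = t['count'] * 5:
  sensor  count  count_x5
4     s6      1         5
5     s2      1         5
Hence 5.

5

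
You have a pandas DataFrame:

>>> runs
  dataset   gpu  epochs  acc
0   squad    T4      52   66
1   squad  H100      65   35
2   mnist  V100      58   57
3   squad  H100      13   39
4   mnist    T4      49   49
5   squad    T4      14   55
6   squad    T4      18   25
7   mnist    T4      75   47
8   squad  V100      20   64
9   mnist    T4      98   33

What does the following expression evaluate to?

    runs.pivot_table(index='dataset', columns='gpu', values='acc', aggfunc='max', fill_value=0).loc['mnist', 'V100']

57

pivot: rows=dataset, cols=gpu, max(acc):
gpu      H100  T4  V100
dataset                
mnist       0  49    57
squad      39  66    64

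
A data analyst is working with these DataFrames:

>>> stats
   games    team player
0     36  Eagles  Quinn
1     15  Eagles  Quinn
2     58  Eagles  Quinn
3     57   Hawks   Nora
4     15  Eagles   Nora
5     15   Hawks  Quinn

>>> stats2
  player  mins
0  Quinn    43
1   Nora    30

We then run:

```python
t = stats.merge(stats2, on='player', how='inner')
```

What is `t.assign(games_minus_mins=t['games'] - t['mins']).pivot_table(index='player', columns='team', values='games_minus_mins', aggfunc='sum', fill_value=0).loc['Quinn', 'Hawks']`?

merge on 'player' (how='inner') → 6 rows:
   games    team player  mins
0     36  Eagles  Quinn    43
1     15  Eagles  Quinn    43
2     58  Eagles  Quinn    43
3     57   Hawks   Nora    30
4     15  Eagles   Nora    30
5     15   Hawks  Quinn    43
add column games_minus_mins = t['games'] - t['mins']:
   games    team player  mins  games_minus_mins
0     36  Eagles  Quinn    43                -7
1     15  Eagles  Quinn    43               -28
2     58  Eagles  Quinn    43                15
3     57   Hawks   Nora    30                27
4     15  Eagles   Nora    30               -15
5     15   Hawks  Quinn    43               -28
pivot: rows=player, cols=team, sum(games_minus_mins):
team    Eagles  Hawks
player               
Nora       -15     27
Quinn      -20    -28
value at row 'Quinn', column 'Hawks' → -28

-28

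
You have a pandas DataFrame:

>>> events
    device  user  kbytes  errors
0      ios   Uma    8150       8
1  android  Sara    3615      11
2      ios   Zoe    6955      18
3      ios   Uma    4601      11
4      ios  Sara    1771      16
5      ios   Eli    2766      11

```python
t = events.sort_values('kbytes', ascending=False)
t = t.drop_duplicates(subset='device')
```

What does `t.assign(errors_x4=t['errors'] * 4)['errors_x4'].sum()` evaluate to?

sort by kbytes descending:
    device  user  kbytes  errors
0      ios   Uma    8150       8
2      ios   Zoe    6955      18
3      ios   Uma    4601      11
1  android  Sara    3615      11
5      ios   Eli    2766      11
4      ios  Sara    1771      16
drop duplicate device (keep=first):
    device  user  kbytes  errors
0      ios   Uma    8150       8
1  android  Sara    3615      11
add column errors_x4 = t['errors'] * 4:
    device  user  kbytes  errors  errors_x4
0      ios   Uma    8150       8         32
1  android  Sara    3615      11         44

76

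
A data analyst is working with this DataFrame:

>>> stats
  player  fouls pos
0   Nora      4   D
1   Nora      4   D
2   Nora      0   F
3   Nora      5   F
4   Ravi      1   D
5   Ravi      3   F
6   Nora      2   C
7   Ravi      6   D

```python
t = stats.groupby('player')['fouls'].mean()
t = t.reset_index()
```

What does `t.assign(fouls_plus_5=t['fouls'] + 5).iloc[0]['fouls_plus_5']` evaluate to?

group by player, mean of fouls:
player
Nora    3.000000
Ravi    3.333333
Name: fouls, dtype: float64
reset_index():
  player     fouls
0   Nora  3.000000
1   Ravi  3.333333
add column fouls_plus_5 = t['fouls'] + 5:
  player     fouls  fouls_plus_5
0   Nora  3.000000      8.000000
1   Ravi  3.333333      8.333333

8.0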